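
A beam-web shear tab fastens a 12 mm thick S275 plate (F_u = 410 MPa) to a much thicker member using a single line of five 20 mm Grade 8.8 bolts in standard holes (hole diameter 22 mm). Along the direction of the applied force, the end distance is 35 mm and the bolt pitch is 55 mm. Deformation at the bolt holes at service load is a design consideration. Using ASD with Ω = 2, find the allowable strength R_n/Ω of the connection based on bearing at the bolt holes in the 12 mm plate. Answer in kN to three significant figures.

461 kN

Per bolt r_n = 1.2 l_c t F_u ≤ 2.4 d t F_u; upper limit = 2.4 × 20 × 12 × 410 / 1000 = 236.2 kN.
Edge bolt: l_c = 35 − 22/2 = 24 mm → 1.2 × 24 × 12 × 410 / 1000 = 141.7 → r_n = 141.7 kN.
Interior bolts: l_c = 55 − 22 = 33 mm → 1.2 × 33 × 12 × 410 / 1000 = 194.8 → r_n = 194.8 kN.
R_n = 1 × 141.7 + 4 × 194.8 = 921 kN.
Allowable strength R_n/Ω = 921 / 2 = 461 kN.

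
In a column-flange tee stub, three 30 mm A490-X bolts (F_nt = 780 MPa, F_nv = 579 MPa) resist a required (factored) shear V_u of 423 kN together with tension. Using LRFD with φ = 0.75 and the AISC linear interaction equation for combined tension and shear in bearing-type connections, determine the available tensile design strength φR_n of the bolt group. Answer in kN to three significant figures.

1040 kN

A_b = π·30²/4 = 706.9 mm²; f_rv = 423 × 1000 / (3 × 706.9) = 199.5 MPa.
F'_nt = 1.3 F_nt − (F_nt / φF_nv) f_rv = 1.3·780 − (780/(0.75·579))·199.5 = 655.7 MPa, capped at F_nt → F'_nt = 655.7 MPa.
R_n = F'_nt · A_b · n = 655.7 × 706.9 × 3 / 1000 = 1390 kN.
Design strength φR_n = 0.75 × 1390 = 1040 kN.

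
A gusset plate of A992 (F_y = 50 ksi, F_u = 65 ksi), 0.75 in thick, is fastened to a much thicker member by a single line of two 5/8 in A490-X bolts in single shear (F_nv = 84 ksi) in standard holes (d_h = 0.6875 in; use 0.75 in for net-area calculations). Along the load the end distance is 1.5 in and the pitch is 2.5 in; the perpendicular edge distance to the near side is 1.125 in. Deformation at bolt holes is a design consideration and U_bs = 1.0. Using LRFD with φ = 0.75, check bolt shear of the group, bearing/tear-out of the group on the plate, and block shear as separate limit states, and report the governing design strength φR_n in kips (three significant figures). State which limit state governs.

Bolt shear: A_b = π·0.625²/4 = 0.3068 in²; R_n = 84 × 0.3068 × 2 × 1 = 51.54 kips → 0.75 × 51.54 = 38.7 kips.
Bearing: edge l_c = 1.156, r_n = 67.64 kips; interior l_c = 1.812, r_n = 73.12 kips; R_n = 67.64 + 1·73.12 = 140.8 kips → 106 kips.
Block shear: A_gv = 3, A_nv = 2.156, A_nt = 0.5625 in²; R_n = min(0.6F_uA_nv, 0.6F_yA_gv) + U_bs·F_u·A_nt = 120.7 kips → 90.5 kips.
Bolt shear governs: 38.7 kips.

38.7 kips (bolt shear governs)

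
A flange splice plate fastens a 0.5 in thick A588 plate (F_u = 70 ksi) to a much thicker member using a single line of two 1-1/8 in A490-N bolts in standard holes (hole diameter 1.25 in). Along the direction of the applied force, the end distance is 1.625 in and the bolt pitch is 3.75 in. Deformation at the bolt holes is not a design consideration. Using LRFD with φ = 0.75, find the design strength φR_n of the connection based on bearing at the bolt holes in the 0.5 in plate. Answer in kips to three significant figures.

Per bolt r_n = 1.5 l_c t F_u ≤ 3.0 d t F_u; upper limit = 3.0 × 1.125 × 0.5 × 70 = 118.1 kips.
Edge bolt: l_c = 1.625 − 1.25/2 = 1 in → 1.5 × 1 × 0.5 × 70 = 52.5 → r_n = 52.5 kips.
Interior bolts: l_c = 3.75 − 1.25 = 2.5 in → 1.5 × 2.5 × 0.5 × 70 = 131.2 → r_n = 118.1 kips.
R_n = 1 × 52.5 + 1 × 118.1 = 170.6 kips.
Design strength φR_n = 0.75 × 170.6 = 128 kips.

128 kips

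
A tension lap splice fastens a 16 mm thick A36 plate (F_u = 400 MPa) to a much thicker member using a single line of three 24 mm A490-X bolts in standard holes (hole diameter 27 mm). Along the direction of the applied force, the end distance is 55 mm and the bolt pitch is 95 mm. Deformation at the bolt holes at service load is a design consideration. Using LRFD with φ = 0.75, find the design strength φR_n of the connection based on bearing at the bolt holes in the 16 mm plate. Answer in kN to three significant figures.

792 kN

Per bolt r_n = 1.2 l_c t F_u ≤ 2.4 d t F_u; upper limit = 2.4 × 24 × 16 × 400 / 1000 = 368.6 kN.
Edge bolt: l_c = 55 − 27/2 = 41.5 mm → 1.2 × 41.5 × 16 × 400 / 1000 = 318.7 → r_n = 318.7 kN.
Interior bolts: l_c = 95 − 27 = 68 mm → 1.2 × 68 × 16 × 400 / 1000 = 522.2 → r_n = 368.6 kN.
R_n = 1 × 318.7 + 2 × 368.6 = 1056 kN.
Design strength φR_n = 0.75 × 1056 = 792 kN.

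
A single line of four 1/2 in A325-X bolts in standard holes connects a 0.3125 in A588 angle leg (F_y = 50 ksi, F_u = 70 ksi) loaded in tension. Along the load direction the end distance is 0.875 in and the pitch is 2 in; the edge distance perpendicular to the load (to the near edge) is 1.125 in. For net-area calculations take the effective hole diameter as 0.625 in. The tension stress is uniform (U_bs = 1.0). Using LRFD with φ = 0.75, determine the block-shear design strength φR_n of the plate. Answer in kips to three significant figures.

Shear plane L_v = 0.875 + 3·2 = 6.875 in; A_gv = 6.875 × 0.3125 = 2.148 in².
A_nv = (6.875 − 3.5·0.625) × 0.3125 = 1.465 in².
A_nt = (1.125 − 0.5·0.625) × 0.3125 = 0.2539 in².
0.6 F_u A_nv = 61.52 kips; 0.6 F_y A_gv = 64.45 kips → shear rupture governs the shear term.
R_n = 61.52 + 1.0 × 70 × 0.2539 = 79.3 kips.
Design strength φR_n = 0.75 × 79.3 = 59.5 kips.

59.5 kips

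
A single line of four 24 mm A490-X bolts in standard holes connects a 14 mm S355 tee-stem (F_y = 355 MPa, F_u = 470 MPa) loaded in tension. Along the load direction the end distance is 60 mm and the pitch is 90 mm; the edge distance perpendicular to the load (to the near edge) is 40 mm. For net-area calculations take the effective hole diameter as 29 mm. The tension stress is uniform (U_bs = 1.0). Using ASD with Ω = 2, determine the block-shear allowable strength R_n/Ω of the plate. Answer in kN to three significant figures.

Shear plane L_v = 60 + 3·90 = 330 mm; A_gv = 330 × 14 = 4620 mm².
A_nv = (330 − 3.5·29) × 14 = 3199 mm².
A_nt = (40 − 0.5·29) × 14 = 357 mm².
0.6 F_u A_nv = 902.1 kN; 0.6 F_y A_gv = 984.1 kN → shear rupture governs the shear term.
R_n = 902.1 + 1.0 × 470 × 357 / 1000 = 1070 kN.
Allowable strength R_n/Ω = 1070 / 2 = 535 kN.

535 kN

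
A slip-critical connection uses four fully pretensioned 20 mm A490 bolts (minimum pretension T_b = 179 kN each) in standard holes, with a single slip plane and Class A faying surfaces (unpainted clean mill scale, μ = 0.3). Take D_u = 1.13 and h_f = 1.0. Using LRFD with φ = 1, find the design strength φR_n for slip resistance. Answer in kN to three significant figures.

R_n = μ · D_u · h_f · T_b · n_s · n_b = 0.3 × 1.13 × 1.0 × 179 × 1 × 4 = 242.7 kN.
Design strength φR_n = 1 × 242.7 = 243 kN.

243 kN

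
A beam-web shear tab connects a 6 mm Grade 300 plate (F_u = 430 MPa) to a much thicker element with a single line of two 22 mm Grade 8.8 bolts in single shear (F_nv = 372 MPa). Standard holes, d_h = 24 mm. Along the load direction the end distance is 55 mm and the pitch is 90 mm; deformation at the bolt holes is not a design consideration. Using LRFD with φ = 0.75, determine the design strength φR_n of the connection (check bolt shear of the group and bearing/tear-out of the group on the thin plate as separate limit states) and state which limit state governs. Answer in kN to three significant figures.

212 kN (bolt shear governs)

Bolt shear: A_b = π·22²/4 = 380.1 mm²; R_n = 372 × 380.1 × 2 × 1 / 1000 = 282.8 kN → 0.75 × 282.8 = 212 kN.
Bearing (1.5 l_c t F_u ≤ 3.0 d t F_u): upper limit = 3.0·22·6·430 / 1000 = 170.3 kN.
  Edge l_c = 55 − 24/2 = 43 → r_n = 166.4 kN; interior l_c = 90 − 24 = 66 → r_n = 170.3 kN.
  R_n,bearing = 1·166.4 + 1·170.3 = 336.7 kN → 0.75 × 336.7 = 253 kN.
Bolt shear governs: 212 kN.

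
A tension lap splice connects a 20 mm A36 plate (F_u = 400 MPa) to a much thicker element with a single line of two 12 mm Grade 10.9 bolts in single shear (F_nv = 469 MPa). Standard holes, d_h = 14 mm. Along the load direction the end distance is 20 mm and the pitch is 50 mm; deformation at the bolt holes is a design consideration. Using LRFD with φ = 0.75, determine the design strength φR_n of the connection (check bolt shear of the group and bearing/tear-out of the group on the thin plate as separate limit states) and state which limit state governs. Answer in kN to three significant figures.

Bolt shear: A_b = π·12²/4 = 113.1 mm²; R_n = 469 × 113.1 × 2 × 1 / 1000 = 106.1 kN → 0.75 × 106.1 = 79.6 kN.
Bearing (1.2 l_c t F_u ≤ 2.4 d t F_u): upper limit = 2.4·12·20·400 / 1000 = 230.4 kN.
  Edge l_c = 20 − 14/2 = 13 → r_n = 124.8 kN; interior l_c = 50 − 14 = 36 → r_n = 230.4 kN.
  R_n,bearing = 1·124.8 + 1·230.4 = 355.2 kN → 0.75 × 355.2 = 266 kN.
Bolt shear governs: 79.6 kN.

79.6 kN (bolt shear governs)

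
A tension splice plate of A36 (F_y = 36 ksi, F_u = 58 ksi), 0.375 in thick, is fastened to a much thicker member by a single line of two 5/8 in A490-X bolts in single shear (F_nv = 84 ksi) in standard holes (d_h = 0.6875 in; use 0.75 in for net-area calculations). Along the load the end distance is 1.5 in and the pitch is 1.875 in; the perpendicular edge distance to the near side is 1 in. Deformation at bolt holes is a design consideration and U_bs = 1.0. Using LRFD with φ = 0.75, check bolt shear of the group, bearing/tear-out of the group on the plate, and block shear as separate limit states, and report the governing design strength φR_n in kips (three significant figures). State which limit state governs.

Bolt shear: A_b = π·0.625²/4 = 0.3068 in²; R_n = 84 × 0.3068 × 2 × 1 = 51.54 kips → 0.75 × 51.54 = 38.7 kips.
Bearing: edge l_c = 1.156, r_n = 30.18 kips; interior l_c = 1.188, r_n = 30.99 kips; R_n = 30.18 + 1·30.99 = 61.17 kips → 45.9 kips.
Block shear: A_gv = 1.266, A_nv = 0.8438, A_nt = 0.2344 in²; R_n = min(0.6F_uA_nv, 0.6F_yA_gv) + U_bs·F_u·A_nt = 40.93 kips → 30.7 kips.
Block shear governs: 30.7 kips.

30.7 kips (block shear governs)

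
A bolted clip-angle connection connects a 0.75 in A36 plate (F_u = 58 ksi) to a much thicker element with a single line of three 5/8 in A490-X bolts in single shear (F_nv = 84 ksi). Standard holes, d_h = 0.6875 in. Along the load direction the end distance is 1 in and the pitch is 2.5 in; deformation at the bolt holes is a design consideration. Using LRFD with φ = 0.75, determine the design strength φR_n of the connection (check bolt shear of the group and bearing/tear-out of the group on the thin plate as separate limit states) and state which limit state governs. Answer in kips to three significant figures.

58 kips (bolt shear governs)

Bolt shear: A_b = π·0.625²/4 = 0.3068 in²; R_n = 84 × 0.3068 × 3 × 1 = 77.31 kips → 0.75 × 77.31 = 58 kips.
Bearing (1.2 l_c t F_u ≤ 2.4 d t F_u): upper limit = 2.4·0.625·0.75·58 = 65.25 kips.
  Edge l_c = 1 − 0.6875/2 = 0.6562 → r_n = 34.26 kips; interior l_c = 2.5 − 0.6875 = 1.812 → r_n = 65.25 kips.
  R_n,bearing = 1·34.26 + 2·65.25 = 164.8 kips → 0.75 × 164.8 = 124 kips.
Bolt shear governs: 58 kips.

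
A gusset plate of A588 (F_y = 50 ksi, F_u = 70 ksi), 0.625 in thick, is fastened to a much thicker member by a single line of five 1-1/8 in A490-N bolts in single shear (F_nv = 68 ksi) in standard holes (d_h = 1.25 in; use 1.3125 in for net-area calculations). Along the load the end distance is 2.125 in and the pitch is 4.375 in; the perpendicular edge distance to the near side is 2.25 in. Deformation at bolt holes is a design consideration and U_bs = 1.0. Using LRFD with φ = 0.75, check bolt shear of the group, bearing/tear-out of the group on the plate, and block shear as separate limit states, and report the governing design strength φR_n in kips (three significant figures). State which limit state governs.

Bolt shear: A_b = π·1.125²/4 = 0.994 in²; R_n = 68 × 0.994 × 5 × 1 = 338 kips → 0.75 × 338 = 253 kips.
Bearing: edge l_c = 1.5, r_n = 78.75 kips; interior l_c = 3.125, r_n = 118.1 kips; R_n = 78.75 + 4·118.1 = 551.2 kips → 413 kips.
Block shear: A_gv = 12.27, A_nv = 8.574, A_nt = 0.9961 in²; R_n = min(0.6F_uA_nv, 0.6F_yA_gv) + U_bs·F_u·A_nt = 429.8 kips → 322 kips.
Bolt shear governs: 253 kips.

253 kips (bolt shear governs)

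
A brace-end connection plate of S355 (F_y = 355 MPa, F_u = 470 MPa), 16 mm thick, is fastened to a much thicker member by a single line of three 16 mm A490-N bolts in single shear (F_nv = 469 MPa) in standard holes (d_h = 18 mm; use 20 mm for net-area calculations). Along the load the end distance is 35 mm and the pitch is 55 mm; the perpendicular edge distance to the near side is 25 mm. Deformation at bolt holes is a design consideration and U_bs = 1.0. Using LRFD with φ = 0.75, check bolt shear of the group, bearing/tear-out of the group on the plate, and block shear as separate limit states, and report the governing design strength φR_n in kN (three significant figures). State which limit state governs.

Bolt shear: A_b = π·16²/4 = 201.1 mm²; R_n = 469 × 201.1 × 3 × 1 / 1000 = 282.9 kN → 0.75 × 282.9 = 212 kN.
Bearing: edge l_c = 26, r_n = 234.6 kN; interior l_c = 37, r_n = 288.8 kN; R_n = 234.6 + 2·288.8 = 812.2 kN → 609 kN.
Block shear: A_gv = 2320, A_nv = 1520, A_nt = 240 mm²; R_n = min(0.6F_uA_nv, 0.6F_yA_gv) + U_bs·F_u·A_nt = 541.4 kN → 406 kN.
Bolt shear governs: 212 kN.

212 kN (bolt shear governs)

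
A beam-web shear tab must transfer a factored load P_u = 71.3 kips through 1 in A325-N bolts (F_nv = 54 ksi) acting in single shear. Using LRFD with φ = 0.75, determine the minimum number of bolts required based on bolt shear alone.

3 bolts

A_b = π·1²/4 = 0.7854 in².
Per-bolt design strength φR_n = 0.75 × 54 × 0.7854 × 1 = 31.81 kips.
n ≥ 71.3 / 31.81 = 2.242 → use 3 bolts.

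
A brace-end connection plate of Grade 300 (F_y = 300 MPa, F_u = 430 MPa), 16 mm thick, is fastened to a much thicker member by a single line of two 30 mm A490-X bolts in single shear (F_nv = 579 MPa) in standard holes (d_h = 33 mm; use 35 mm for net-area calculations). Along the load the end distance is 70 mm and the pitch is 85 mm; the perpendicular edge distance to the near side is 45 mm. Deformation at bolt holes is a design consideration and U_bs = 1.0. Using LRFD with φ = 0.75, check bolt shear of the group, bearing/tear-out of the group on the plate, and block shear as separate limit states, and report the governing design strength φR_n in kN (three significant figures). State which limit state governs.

Bolt shear: A_b = π·30²/4 = 706.9 mm²; R_n = 579 × 706.9 × 2 × 1 / 1000 = 818.5 kN → 0.75 × 818.5 = 614 kN.
Bearing: edge l_c = 53.5, r_n = 441.7 kN; interior l_c = 52, r_n = 429.3 kN; R_n = 441.7 + 1·429.3 = 871 kN → 653 kN.
Block shear: A_gv = 2480, A_nv = 1640, A_nt = 440 mm²; R_n = min(0.6F_uA_nv, 0.6F_yA_gv) + U_bs·F_u·A_nt = 612.3 kN → 459 kN.
Block shear governs: 459 kN.

459 kN (block shear governs)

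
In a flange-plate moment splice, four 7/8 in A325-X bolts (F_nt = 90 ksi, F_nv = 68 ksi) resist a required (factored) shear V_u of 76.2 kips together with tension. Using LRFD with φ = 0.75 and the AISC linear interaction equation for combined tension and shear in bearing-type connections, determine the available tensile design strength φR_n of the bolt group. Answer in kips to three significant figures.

A_b = π·0.875²/4 = 0.6013 in²; f_rv = 76.2 / (4 × 0.6013) = 31.68 ksi.
F'_nt = 1.3 F_nt − (F_nt / φF_nv) f_rv = 1.3·90 − (90/(0.75·68))·31.68 = 61.09 ksi, capped at F_nt → F'_nt = 61.09 ksi.
R_n = F'_nt · A_b · n = 61.09 × 0.6013 × 4 = 146.9 kips.
Design strength φR_n = 0.75 × 146.9 = 110 kips.

110 kips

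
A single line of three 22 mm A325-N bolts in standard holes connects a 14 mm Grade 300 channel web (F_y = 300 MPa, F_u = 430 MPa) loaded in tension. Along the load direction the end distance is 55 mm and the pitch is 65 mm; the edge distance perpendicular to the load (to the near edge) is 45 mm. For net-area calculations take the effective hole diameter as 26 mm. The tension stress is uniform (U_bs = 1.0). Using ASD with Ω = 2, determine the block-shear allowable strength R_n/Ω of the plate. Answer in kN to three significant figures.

313 kN

Shear plane L_v = 55 + 2·65 = 185 mm; A_gv = 185 × 14 = 2590 mm².
A_nv = (185 − 2.5·26) × 14 = 1680 mm².
A_nt = (45 − 0.5·26) × 14 = 448 mm².
0.6 F_u A_nv = 433.4 kN; 0.6 F_y A_gv = 466.2 kN → shear rupture governs the shear term.
R_n = 433.4 + 1.0 × 430 × 448 / 1000 = 626.1 kN.
Allowable strength R_n/Ω = 626.1 / 2 = 313 kN.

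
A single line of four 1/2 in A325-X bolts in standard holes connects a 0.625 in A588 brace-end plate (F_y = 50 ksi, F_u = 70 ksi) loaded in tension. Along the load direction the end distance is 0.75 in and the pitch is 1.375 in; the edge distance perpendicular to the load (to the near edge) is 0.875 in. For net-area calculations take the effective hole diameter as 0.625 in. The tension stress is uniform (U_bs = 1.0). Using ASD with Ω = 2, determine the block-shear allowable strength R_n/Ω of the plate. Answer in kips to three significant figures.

Shear plane L_v = 0.75 + 3·1.375 = 4.875 in; A_gv = 4.875 × 0.625 = 3.047 in².
A_nv = (4.875 − 3.5·0.625) × 0.625 = 1.68 in².
A_nt = (0.875 − 0.5·0.625) × 0.625 = 0.3516 in².
0.6 F_u A_nv = 70.55 kips; 0.6 F_y A_gv = 91.41 kips → shear rupture governs the shear term.
R_n = 70.55 + 1.0 × 70 × 0.3516 = 95.16 kips.
Allowable strength R_n/Ω = 95.16 / 2 = 47.6 kips.

47.6 kips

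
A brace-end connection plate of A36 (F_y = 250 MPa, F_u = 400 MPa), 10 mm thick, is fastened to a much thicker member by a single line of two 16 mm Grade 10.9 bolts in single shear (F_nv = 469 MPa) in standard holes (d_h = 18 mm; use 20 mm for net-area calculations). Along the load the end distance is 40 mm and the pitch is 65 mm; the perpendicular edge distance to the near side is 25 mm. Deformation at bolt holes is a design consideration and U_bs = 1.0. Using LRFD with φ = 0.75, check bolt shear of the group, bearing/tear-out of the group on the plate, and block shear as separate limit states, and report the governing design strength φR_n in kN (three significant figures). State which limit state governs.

141 kN (bolt shear governs)

Bolt shear: A_b = π·16²/4 = 201.1 mm²; R_n = 469 × 201.1 × 2 × 1 / 1000 = 188.6 kN → 0.75 × 188.6 = 141 kN.
Bearing: edge l_c = 31, r_n = 148.8 kN; interior l_c = 47, r_n = 153.6 kN; R_n = 148.8 + 1·153.6 = 302.4 kN → 227 kN.
Block shear: A_gv = 1050, A_nv = 750, A_nt = 150 mm²; R_n = min(0.6F_uA_nv, 0.6F_yA_gv) + U_bs·F_u·A_nt = 217.5 kN → 163 kN.
Bolt shear governs: 141 kN.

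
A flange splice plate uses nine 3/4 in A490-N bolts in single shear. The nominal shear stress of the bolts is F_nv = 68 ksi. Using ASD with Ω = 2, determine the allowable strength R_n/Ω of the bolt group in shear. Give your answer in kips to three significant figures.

135 kips

A_b = π × 0.75² / 4 = 0.4418 in².
R_n = F_nv · A_b · n · n_s = 68 × 0.4418 × 9 × 1 = 270.4 kips.
Allowable strength R_n/Ω = 270.4 / 2 = 135 kips.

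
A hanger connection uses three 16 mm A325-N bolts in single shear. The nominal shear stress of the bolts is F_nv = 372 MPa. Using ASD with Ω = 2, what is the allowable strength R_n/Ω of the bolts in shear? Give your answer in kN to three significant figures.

A_b = π × 16² / 4 = 201.1 mm².
R_n = F_nv · A_b · n · n_s = 372 × 201.1 × 3 × 1 / 1000 = 224.4 kN.
Allowable strength R_n/Ω = 224.4 / 2 = 112 kN.

112 kN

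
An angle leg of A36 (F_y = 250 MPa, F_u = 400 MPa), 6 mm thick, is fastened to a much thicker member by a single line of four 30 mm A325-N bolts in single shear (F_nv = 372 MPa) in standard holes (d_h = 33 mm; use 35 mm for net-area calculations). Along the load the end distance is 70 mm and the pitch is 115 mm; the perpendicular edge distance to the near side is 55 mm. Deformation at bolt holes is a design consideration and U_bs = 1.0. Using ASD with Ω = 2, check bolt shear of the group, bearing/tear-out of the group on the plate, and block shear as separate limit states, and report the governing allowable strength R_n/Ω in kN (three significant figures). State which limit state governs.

232 kN (block shear governs)

Bolt shear: A_b = π·30²/4 = 706.9 mm²; R_n = 372 × 706.9 × 4 × 1 / 1000 = 1052 kN → 1052 / 2 = 526 kN.
Bearing: edge l_c = 53.5, r_n = 154.1 kN; interior l_c = 82, r_n = 172.8 kN; R_n = 154.1 + 3·172.8 = 672.5 kN → 336 kN.
Block shear: A_gv = 2490, A_nv = 1755, A_nt = 225 mm²; R_n = min(0.6F_uA_nv, 0.6F_yA_gv) + U_bs·F_u·A_nt = 463.5 kN → 232 kN.
Block shear governs: 232 kN.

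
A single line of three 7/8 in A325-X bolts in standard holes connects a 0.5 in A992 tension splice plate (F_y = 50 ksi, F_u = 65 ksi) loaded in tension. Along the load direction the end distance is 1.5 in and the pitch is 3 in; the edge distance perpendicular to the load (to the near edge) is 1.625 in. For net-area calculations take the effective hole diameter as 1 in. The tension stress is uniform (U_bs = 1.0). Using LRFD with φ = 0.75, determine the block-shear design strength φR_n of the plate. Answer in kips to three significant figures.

Shear plane L_v = 1.5 + 2·3 = 7.5 in; A_gv = 7.5 × 0.5 = 3.75 in².
A_nv = (7.5 − 2.5·1) × 0.5 = 2.5 in².
A_nt = (1.625 − 0.5·1) × 0.5 = 0.5625 in².
0.6 F_u A_nv = 97.5 kips; 0.6 F_y A_gv = 112.5 kips → shear rupture governs the shear term.
R_n = 97.5 + 1.0 × 65 × 0.5625 = 134.1 kips.
Design strength φR_n = 0.75 × 134.1 = 101 kips.

101 kips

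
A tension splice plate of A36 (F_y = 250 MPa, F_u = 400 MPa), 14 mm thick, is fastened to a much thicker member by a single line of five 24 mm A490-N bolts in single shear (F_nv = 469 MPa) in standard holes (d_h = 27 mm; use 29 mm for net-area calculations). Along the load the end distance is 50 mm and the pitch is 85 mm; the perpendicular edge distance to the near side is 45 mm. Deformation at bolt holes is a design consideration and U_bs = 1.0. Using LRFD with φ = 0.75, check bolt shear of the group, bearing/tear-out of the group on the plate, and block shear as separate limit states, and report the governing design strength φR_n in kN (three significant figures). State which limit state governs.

742 kN (block shear governs)

Bolt shear: A_b = π·24²/4 = 452.4 mm²; R_n = 469 × 452.4 × 5 × 1 / 1000 = 1061 kN → 0.75 × 1061 = 796 kN.
Bearing: edge l_c = 36.5, r_n = 245.3 kN; interior l_c = 58, r_n = 322.6 kN; R_n = 245.3 + 4·322.6 = 1536 kN → 1150 kN.
Block shear: A_gv = 5460, A_nv = 3633, A_nt = 427 mm²; R_n = min(0.6F_uA_nv, 0.6F_yA_gv) + U_bs·F_u·A_nt = 989.8 kN → 742 kN.
Block shear governs: 742 kN.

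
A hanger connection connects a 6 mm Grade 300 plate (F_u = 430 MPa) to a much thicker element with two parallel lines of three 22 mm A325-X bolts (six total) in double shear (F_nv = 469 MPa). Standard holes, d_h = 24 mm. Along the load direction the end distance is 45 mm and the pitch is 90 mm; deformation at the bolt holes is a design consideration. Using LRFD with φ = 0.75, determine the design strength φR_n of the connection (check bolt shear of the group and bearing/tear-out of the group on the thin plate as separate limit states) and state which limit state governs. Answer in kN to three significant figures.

562 kN (bearing governs)

Bolt shear: A_b = π·22²/4 = 380.1 mm²; R_n = 469 × 380.1 × 6 × 2 / 1000 = 2139 kN → 0.75 × 2139 = 1600 kN.
Bearing (1.2 l_c t F_u ≤ 2.4 d t F_u): upper limit = 2.4·22·6·430 / 1000 = 136.2 kN.
  Edge l_c = 45 − 24/2 = 33 → r_n = 102.2 kN; interior l_c = 90 − 24 = 66 → r_n = 136.2 kN.
  R_n,bearing = 2·102.2 + 4·136.2 = 749.2 kN → 0.75 × 749.2 = 562 kN.
Bearing governs: 562 kN.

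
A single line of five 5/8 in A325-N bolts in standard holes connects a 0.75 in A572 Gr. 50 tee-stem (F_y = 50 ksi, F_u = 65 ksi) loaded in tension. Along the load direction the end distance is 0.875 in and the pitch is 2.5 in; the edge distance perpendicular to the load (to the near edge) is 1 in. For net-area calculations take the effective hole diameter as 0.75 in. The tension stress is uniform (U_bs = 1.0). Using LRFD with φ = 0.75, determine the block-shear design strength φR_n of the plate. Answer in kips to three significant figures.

Shear plane L_v = 0.875 + 4·2.5 = 10.88 in; A_gv = 10.88 × 0.75 = 8.156 in².
A_nv = (10.88 − 4.5·0.75) × 0.75 = 5.625 in².
A_nt = (1 − 0.5·0.75) × 0.75 = 0.4688 in².
0.6 F_u A_nv = 219.4 kips; 0.6 F_y A_gv = 244.7 kips → shear rupture governs the shear term.
R_n = 219.4 + 1.0 × 65 × 0.4688 = 249.8 kips.
Design strength φR_n = 0.75 × 249.8 = 187 kips.

187 kips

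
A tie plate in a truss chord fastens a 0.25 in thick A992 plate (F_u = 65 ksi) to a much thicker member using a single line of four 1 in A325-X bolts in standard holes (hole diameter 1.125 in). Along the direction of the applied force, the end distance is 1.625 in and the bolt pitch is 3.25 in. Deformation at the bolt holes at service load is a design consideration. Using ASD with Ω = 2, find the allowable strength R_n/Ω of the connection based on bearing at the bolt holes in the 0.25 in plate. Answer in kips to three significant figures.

Per bolt r_n = 1.2 l_c t F_u ≤ 2.4 d t F_u; upper limit = 2.4 × 1 × 0.25 × 65 = 39 kips.
Edge bolt: l_c = 1.625 − 1.125/2 = 1.062 in → 1.2 × 1.062 × 0.25 × 65 = 20.72 → r_n = 20.72 kips.
Interior bolts: l_c = 3.25 − 1.125 = 2.125 in → 1.2 × 2.125 × 0.25 × 65 = 41.44 → r_n = 39 kips.
R_n = 1 × 20.72 + 3 × 39 = 137.7 kips.
Allowable strength R_n/Ω = 137.7 / 2 = 68.9 kips.

68.9 kips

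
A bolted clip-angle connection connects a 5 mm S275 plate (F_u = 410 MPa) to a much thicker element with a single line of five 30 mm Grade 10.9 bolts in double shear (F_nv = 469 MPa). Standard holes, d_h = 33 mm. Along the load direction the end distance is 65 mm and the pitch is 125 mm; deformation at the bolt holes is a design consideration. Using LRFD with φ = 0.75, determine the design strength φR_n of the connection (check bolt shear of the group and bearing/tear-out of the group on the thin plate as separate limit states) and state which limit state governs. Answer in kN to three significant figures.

Bolt shear: A_b = π·30²/4 = 706.9 mm²; R_n = 469 × 706.9 × 5 × 2 / 1000 = 3315 kN → 0.75 × 3315 = 2490 kN.
Bearing (1.2 l_c t F_u ≤ 2.4 d t F_u): upper limit = 2.4·30·5·410 / 1000 = 147.6 kN.
  Edge l_c = 65 − 33/2 = 48.5 → r_n = 119.3 kN; interior l_c = 125 − 33 = 92 → r_n = 147.6 kN.
  R_n,bearing = 1·119.3 + 4·147.6 = 709.7 kN → 0.75 × 709.7 = 532 kN.
Bearing governs: 532 kN.

532 kN (bearing governs)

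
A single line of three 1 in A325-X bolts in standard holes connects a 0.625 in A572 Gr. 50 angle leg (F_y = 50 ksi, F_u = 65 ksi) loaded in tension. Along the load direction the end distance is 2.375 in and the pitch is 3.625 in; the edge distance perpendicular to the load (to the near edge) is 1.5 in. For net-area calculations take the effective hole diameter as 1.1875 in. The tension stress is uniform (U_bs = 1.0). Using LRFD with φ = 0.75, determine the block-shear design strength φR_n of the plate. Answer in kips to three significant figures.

149 kips

Shear plane L_v = 2.375 + 2·3.625 = 9.625 in; A_gv = 9.625 × 0.625 = 6.016 in².
A_nv = (9.625 − 2.5·1.1875) × 0.625 = 4.16 in².
A_nt = (1.5 − 0.5·1.1875) × 0.625 = 0.5664 in².
0.6 F_u A_nv = 162.2 kips; 0.6 F_y A_gv = 180.5 kips → shear rupture governs the shear term.
R_n = 162.2 + 1.0 × 65 × 0.5664 = 199.1 kips.
Design strength φR_n = 0.75 × 199.1 = 149 kips.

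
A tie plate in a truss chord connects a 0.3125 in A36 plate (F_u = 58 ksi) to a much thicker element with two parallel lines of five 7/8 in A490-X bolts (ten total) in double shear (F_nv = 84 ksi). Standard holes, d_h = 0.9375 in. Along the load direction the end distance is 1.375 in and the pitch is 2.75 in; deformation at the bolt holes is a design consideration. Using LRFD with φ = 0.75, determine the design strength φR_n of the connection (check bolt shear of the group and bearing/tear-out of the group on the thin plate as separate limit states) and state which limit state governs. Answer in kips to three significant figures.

Bolt shear: A_b = π·0.875²/4 = 0.6013 in²; R_n = 84 × 0.6013 × 10 × 2 = 1010 kips → 0.75 × 1010 = 758 kips.
Bearing (1.2 l_c t F_u ≤ 2.4 d t F_u): upper limit = 2.4·0.875·0.3125·58 = 38.06 kips.
  Edge l_c = 1.375 − 0.9375/2 = 0.9062 → r_n = 19.71 kips; interior l_c = 2.75 − 0.9375 = 1.812 → r_n = 38.06 kips.
  R_n,bearing = 2·19.71 + 8·38.06 = 343.9 kips → 0.75 × 343.9 = 258 kips.
Bearing governs: 258 kips.

258 kips (bearing governs)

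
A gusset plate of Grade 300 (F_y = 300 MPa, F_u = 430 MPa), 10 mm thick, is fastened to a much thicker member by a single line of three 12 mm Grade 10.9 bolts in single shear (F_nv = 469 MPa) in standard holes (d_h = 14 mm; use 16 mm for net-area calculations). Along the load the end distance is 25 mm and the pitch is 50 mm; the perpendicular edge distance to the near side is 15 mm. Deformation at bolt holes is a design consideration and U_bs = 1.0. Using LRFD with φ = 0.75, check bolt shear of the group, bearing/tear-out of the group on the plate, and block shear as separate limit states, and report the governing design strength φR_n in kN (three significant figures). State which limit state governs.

Bolt shear: A_b = π·12²/4 = 113.1 mm²; R_n = 469 × 113.1 × 3 × 1 / 1000 = 159.1 kN → 0.75 × 159.1 = 119 kN.
Bearing: edge l_c = 18, r_n = 92.88 kN; interior l_c = 36, r_n = 123.8 kN; R_n = 92.88 + 2·123.8 = 340.6 kN → 255 kN.
Block shear: A_gv = 1250, A_nv = 850, A_nt = 70 mm²; R_n = min(0.6F_uA_nv, 0.6F_yA_gv) + U_bs·F_u·A_nt = 249.4 kN → 187 kN.
Bolt shear governs: 119 kN.

119 kN (bolt shear governs)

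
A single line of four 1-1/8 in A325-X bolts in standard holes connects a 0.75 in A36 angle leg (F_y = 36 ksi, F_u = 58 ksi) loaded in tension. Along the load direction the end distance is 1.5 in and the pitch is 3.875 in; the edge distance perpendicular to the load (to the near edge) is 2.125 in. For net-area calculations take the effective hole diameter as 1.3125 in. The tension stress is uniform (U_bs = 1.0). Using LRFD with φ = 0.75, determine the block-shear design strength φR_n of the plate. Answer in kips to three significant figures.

207 kips

Shear plane L_v = 1.5 + 3·3.875 = 13.12 in; A_gv = 13.12 × 0.75 = 9.844 in².
A_nv = (13.12 − 3.5·1.3125) × 0.75 = 6.398 in².
A_nt = (2.125 − 0.5·1.3125) × 0.75 = 1.102 in².
0.6 F_u A_nv = 222.7 kips; 0.6 F_y A_gv = 212.6 kips → shear yielding governs the shear term.
R_n = 212.6 + 1.0 × 58 × 1.102 = 276.5 kips.
Design strength φR_n = 0.75 × 276.5 = 207 kips.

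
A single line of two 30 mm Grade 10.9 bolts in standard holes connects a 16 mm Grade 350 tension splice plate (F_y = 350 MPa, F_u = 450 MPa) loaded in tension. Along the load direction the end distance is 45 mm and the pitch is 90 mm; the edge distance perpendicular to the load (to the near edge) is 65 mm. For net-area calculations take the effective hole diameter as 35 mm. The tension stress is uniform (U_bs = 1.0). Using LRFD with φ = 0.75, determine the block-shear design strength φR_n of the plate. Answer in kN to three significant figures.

524 kN

Shear plane L_v = 45 + 1·90 = 135 mm; A_gv = 135 × 16 = 2160 mm².
A_nv = (135 − 1.5·35) × 16 = 1320 mm².
A_nt = (65 − 0.5·35) × 16 = 760 mm².
0.6 F_u A_nv = 356.4 kN; 0.6 F_y A_gv = 453.6 kN → shear rupture governs the shear term.
R_n = 356.4 + 1.0 × 450 × 760 / 1000 = 698.4 kN.
Design strength φR_n = 0.75 × 698.4 = 524 kN.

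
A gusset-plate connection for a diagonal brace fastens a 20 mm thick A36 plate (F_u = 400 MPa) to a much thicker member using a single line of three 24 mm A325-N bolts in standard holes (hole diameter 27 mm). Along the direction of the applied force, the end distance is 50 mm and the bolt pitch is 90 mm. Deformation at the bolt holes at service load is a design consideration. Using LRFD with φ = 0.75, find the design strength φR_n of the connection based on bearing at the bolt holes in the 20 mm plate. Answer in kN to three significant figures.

954 kN

Per bolt r_n = 1.2 l_c t F_u ≤ 2.4 d t F_u; upper limit = 2.4 × 24 × 20 × 400 / 1000 = 460.8 kN.
Edge bolt: l_c = 50 − 27/2 = 36.5 mm → 1.2 × 36.5 × 20 × 400 / 1000 = 350.4 → r_n = 350.4 kN.
Interior bolts: l_c = 90 − 27 = 63 mm → 1.2 × 63 × 20 × 400 / 1000 = 604.8 → r_n = 460.8 kN.
R_n = 1 × 350.4 + 2 × 460.8 = 1272 kN.
Design strength φR_n = 0.75 × 1272 = 954 kN.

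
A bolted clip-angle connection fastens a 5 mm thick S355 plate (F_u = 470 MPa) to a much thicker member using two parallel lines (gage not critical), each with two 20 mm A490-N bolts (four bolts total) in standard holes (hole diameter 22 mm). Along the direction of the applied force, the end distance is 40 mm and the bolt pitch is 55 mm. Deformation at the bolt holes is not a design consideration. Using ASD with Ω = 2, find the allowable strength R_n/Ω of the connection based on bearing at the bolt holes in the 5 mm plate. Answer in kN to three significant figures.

Per bolt r_n = 1.5 l_c t F_u ≤ 3.0 d t F_u; upper limit = 3.0 × 20 × 5 × 470 / 1000 = 141 kN.
Edge bolt: l_c = 40 − 22/2 = 29 mm → 1.5 × 29 × 5 × 470 / 1000 = 102.2 → r_n = 102.2 kN.
Interior bolts: l_c = 55 − 22 = 33 mm → 1.5 × 33 × 5 × 470 / 1000 = 116.3 → r_n = 116.3 kN.
R_n = 2 × 102.2 + 2 × 116.3 = 437.1 kN.
Allowable strength R_n/Ω = 437.1 / 2 = 219 kN.

219 kN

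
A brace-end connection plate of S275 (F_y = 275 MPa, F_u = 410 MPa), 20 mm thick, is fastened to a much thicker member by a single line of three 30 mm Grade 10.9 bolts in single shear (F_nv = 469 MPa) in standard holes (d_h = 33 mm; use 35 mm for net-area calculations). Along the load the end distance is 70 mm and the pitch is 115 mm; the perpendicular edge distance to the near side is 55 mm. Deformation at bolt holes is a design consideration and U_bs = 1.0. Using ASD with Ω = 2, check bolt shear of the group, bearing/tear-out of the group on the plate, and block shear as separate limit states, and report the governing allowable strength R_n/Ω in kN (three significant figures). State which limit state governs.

497 kN (bolt shear governs)

Bolt shear: A_b = π·30²/4 = 706.9 mm²; R_n = 469 × 706.9 × 3 × 1 / 1000 = 994.5 kN → 994.5 / 2 = 497 kN.
Bearing: edge l_c = 53.5, r_n = 526.4 kN; interior l_c = 82, r_n = 590.4 kN; R_n = 526.4 + 2·590.4 = 1707 kN → 854 kN.
Block shear: A_gv = 6000, A_nv = 4250, A_nt = 750 mm²; R_n = min(0.6F_uA_nv, 0.6F_yA_gv) + U_bs·F_u·A_nt = 1298 kN → 649 kN.
Bolt shear governs: 497 kN.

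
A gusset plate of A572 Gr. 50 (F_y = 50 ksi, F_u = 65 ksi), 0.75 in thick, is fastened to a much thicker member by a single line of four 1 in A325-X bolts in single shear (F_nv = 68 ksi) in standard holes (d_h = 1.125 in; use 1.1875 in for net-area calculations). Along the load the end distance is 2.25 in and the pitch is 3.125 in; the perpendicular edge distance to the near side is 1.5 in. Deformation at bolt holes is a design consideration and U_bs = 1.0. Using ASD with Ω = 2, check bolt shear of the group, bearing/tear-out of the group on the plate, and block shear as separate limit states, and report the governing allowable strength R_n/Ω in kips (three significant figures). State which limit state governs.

107 kips (bolt shear governs)

Bolt shear: A_b = π·1²/4 = 0.7854 in²; R_n = 68 × 0.7854 × 4 × 1 = 213.6 kips → 213.6 / 2 = 107 kips.
Bearing: edge l_c = 1.688, r_n = 98.72 kips; interior l_c = 2, r_n = 117 kips; R_n = 98.72 + 3·117 = 449.7 kips → 225 kips.
Block shear: A_gv = 8.719, A_nv = 5.602, A_nt = 0.6797 in²; R_n = min(0.6F_uA_nv, 0.6F_yA_gv) + U_bs·F_u·A_nt = 262.6 kips → 131 kips.
Bolt shear governs: 107 kips.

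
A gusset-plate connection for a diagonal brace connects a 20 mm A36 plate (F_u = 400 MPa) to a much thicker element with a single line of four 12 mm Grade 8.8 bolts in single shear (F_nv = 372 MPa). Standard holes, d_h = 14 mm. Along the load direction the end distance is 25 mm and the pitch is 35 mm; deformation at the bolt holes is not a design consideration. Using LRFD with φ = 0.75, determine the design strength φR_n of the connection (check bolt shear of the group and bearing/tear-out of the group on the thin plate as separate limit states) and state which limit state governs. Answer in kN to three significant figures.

126 kN (bolt shear governs)

Bolt shear: A_b = π·12²/4 = 113.1 mm²; R_n = 372 × 113.1 × 4 × 1 / 1000 = 168.3 kN → 0.75 × 168.3 = 126 kN.
Bearing (1.5 l_c t F_u ≤ 3.0 d t F_u): upper limit = 3.0·12·20·400 / 1000 = 288 kN.
  Edge l_c = 25 − 14/2 = 18 → r_n = 216 kN; interior l_c = 35 − 14 = 21 → r_n = 252 kN.
  R_n,bearing = 1·216 + 3·252 = 972 kN → 0.75 × 972 = 729 kN.
Bolt shear governs: 126 kN.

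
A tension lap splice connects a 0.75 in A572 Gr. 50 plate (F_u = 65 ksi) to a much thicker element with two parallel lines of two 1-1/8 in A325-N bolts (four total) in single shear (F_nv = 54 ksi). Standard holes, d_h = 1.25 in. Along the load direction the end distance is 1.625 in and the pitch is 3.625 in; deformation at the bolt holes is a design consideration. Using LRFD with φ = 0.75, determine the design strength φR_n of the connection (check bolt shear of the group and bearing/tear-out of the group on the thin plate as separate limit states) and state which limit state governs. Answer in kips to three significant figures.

161 kips (bolt shear governs)

Bolt shear: A_b = π·1.125²/4 = 0.994 in²; R_n = 54 × 0.994 × 4 × 1 = 214.7 kips → 0.75 × 214.7 = 161 kips.
Bearing (1.2 l_c t F_u ≤ 2.4 d t F_u): upper limit = 2.4·1.125·0.75·65 = 131.6 kips.
  Edge l_c = 1.625 − 1.25/2 = 1 → r_n = 58.5 kips; interior l_c = 3.625 − 1.25 = 2.375 → r_n = 131.6 kips.
  R_n,bearing = 2·58.5 + 2·131.6 = 380.2 kips → 0.75 × 380.2 = 285 kips.
Bolt shear governs: 161 kips.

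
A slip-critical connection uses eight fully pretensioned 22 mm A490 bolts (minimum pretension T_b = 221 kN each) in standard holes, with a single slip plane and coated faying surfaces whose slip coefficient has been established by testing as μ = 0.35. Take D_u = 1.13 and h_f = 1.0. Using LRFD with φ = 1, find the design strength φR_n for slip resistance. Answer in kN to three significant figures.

699 kN

R_n = μ · D_u · h_f · T_b · n_s · n_b = 0.35 × 1.13 × 1.0 × 221 × 1 × 8 = 699.2 kN.
Design strength φR_n = 1 × 699.2 = 699 kN.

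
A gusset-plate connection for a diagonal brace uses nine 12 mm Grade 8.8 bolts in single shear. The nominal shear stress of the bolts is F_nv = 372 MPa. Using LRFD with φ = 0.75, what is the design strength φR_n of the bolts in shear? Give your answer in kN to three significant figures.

A_b = π × 12² / 4 = 113.1 mm².
R_n = F_nv · A_b · n · n_s = 372 × 113.1 × 9 × 1 / 1000 = 378.6 kN.
Design strength φR_n = 0.75 × 378.6 = 284 kN.

284 kN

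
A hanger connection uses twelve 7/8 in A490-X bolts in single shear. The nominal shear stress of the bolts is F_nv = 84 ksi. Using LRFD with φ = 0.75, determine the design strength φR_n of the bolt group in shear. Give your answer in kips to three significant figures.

A_b = π × 0.875² / 4 = 0.6013 in².
R_n = F_nv · A_b · n · n_s = 84 × 0.6013 × 12 × 1 = 606.1 kips.
Design strength φR_n = 0.75 × 606.1 = 455 kips.

455 kips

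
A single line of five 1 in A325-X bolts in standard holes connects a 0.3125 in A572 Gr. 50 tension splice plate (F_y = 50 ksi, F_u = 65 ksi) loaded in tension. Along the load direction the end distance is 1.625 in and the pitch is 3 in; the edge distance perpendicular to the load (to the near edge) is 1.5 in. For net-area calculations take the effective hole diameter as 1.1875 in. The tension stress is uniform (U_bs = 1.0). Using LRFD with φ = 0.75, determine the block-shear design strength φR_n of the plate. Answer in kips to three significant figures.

Shear plane L_v = 1.625 + 4·3 = 13.62 in; A_gv = 13.62 × 0.3125 = 4.258 in².
A_nv = (13.62 − 4.5·1.1875) × 0.3125 = 2.588 in².
A_nt = (1.5 − 0.5·1.1875) × 0.3125 = 0.2832 in².
0.6 F_u A_nv = 100.9 kips; 0.6 F_y A_gv = 127.7 kips → shear rupture governs the shear term.
R_n = 100.9 + 1.0 × 65 × 0.2832 = 119.3 kips.
Design strength φR_n = 0.75 × 119.3 = 89.5 kips.

89.5 kips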